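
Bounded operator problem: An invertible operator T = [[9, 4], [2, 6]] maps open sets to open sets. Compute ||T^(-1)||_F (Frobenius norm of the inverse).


det(T) = 9*6 - 4*2 = 46
T^(-1) = (1/46) * [[6, -4], [-2, 9]] = [[0.1304, -0.0870], [-0.0435, 0.1957]]
||T^(-1)||_F^2 = 0.1304^2 + (-0.0870)^2 + (-0.0435)^2 + 0.1957^2 = 0.0647
||T^(-1)||_F = sqrt(0.0647) = 0.2544

0.2544


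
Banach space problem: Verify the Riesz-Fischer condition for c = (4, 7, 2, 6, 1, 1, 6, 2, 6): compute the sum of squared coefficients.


sum |c_n|^2 = 4^2 + 7^2 + 2^2 + 6^2 + 1^2 + 1^2 + 6^2 + 2^2 + 6^2
= 16 + 49 + 4 + 36 + 1 + 1 + 36 + 4 + 36
= 183

183


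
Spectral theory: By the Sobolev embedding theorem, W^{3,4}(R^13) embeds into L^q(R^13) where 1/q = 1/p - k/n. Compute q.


Using the Sobolev embedding formula: 1/q = 1/p - k/n
1/q = 1/4 - 3/13 = 1/52
q = 1/(1/52) = 52

52.0000


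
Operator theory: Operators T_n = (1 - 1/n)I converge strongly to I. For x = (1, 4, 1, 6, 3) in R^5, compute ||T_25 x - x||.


T_25 x - x = (1 - 1/25)x - x = -x/25
||x|| = sqrt(63) = 7.9373
||T_25 x - x|| = ||x||/25 = 7.9373/25 = 0.3175

0.3175


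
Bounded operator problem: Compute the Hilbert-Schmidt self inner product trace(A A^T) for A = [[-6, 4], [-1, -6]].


trace(A * A^T) = sum of squares of all entries
= (-6)^2 + 4^2 + (-1)^2 + (-6)^2
= 36 + 16 + 1 + 36
= 89

89


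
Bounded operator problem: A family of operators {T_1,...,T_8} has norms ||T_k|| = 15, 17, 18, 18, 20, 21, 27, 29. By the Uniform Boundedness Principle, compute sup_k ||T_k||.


By the Uniform Boundedness Principle, the supremum of norms is finite.
sup_k ||T_k|| = max(15, 17, 18, 18, 20, 21, 27, 29) = 29

29


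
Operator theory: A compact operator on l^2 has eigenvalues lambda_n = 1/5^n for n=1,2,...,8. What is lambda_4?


The eigenvalue formula gives lambda_4 = 1/5^4
= 1/625
= 0.0016

0.0016


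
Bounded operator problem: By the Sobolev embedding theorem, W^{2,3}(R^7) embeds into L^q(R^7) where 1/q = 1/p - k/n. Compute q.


Using the Sobolev embedding formula: 1/q = 1/p - k/n
1/q = 1/3 - 2/7 = 1/21
q = 1/(1/21) = 21

21.0000


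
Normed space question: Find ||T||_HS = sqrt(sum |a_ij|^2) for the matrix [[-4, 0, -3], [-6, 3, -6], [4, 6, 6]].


The Hilbert-Schmidt norm is sqrt(sum of squares of all entries).
Sum of squares = (-4)^2 + 0^2 + (-3)^2 + (-6)^2 + 3^2 + (-6)^2 + 4^2 + 6^2 + 6^2
= 16 + 0 + 9 + 36 + 9 + 36 + 16 + 36 + 36 = 194
||T||_HS = sqrt(194) = 13.9284

13.9284


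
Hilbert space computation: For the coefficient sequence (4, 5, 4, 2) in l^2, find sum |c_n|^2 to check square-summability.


sum |c_n|^2 = 4^2 + 5^2 + 4^2 + 2^2
= 16 + 25 + 16 + 4
= 61

61


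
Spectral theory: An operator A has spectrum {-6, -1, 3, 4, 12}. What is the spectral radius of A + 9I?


Spectrum of A + 9I = {3, 8, 12, 13, 21}
Spectral radius = max |lambda| over the shifted spectrum
= max(3, 8, 12, 13, 21) = 21

21


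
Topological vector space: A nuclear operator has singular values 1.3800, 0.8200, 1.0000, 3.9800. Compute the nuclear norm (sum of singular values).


The nuclear norm is the sum of all singular values.
||T||_1 = 1.3800 + 0.8200 + 1.0000 + 3.9800
= 7.1800

7.1800


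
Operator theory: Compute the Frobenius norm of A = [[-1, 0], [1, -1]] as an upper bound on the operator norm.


||A||_F^2 = sum a_ij^2
= (-1)^2 + 0^2 + 1^2 + (-1)^2
= 1 + 0 + 1 + 1 = 3
||A||_F = sqrt(3) = 1.7321

1.7321


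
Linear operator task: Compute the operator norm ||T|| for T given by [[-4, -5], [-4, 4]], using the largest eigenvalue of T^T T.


A^T A = [[32, 4], [4, 41]]
trace(A^T A) = 73, det(A^T A) = 1296
discriminant = 73^2 - 4*1296 = 145
Largest eigenvalue of A^T A = (trace + sqrt(disc))/2 = 42.5208
||T|| = sqrt(42.5208) = 6.5208

6.5208


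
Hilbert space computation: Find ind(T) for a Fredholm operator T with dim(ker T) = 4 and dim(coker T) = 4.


The Fredholm index is defined as ind(T) = dim(ker T) - dim(coker T)
= 4 - 4
= 0

0


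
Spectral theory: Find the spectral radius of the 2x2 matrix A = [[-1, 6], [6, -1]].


For a 2x2 matrix, eigenvalues satisfy lambda^2 - (trace)*lambda + det = 0
trace = -1 + -1 = -2
det = -1*-1 - 6*6 = -35
discriminant = (-2)^2 - 4*(-35) = 144
spectral radius = max |eigenvalue| = 7.0000

7.0000


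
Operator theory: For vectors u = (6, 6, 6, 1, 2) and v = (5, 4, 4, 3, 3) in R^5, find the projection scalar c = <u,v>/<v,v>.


Computing <u,v> = 6*5 + 6*4 + 6*4 + 1*3 + 2*3 = 87
Computing <v,v> = 5^2 + 4^2 + 4^2 + 3^2 + 3^2 = 75
Projection coefficient = 87/75 = 1.1600

1.1600


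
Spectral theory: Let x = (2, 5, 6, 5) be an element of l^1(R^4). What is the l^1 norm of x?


The l^1 norm equals the sum of absolute values of all components.
||x||_1 = 2 + 5 + 6 + 5
= 18

18.0000


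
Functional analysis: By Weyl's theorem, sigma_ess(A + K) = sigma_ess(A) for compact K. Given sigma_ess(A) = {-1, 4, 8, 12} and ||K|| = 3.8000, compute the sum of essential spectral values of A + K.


By Weyl's theorem, the essential spectrum is invariant under compact perturbations.
sigma_ess(A + K) = sigma_ess(A) = {-1, 4, 8, 12}
Sum = -1 + 4 + 8 + 12 = 23

23


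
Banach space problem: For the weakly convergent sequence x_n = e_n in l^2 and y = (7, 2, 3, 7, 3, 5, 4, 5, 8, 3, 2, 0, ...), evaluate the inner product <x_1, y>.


x_1 = e_1 is the standard basis vector with 1 in position 1.
<x_1, y> = y_1 = 7
As n -> infinity, <x_n, y> -> 0, confirming weak convergence of (x_n) to 0.

7


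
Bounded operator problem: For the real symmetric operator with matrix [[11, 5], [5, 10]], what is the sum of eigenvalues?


For a self-adjoint (symmetric) matrix, the eigenvalues are real.
The sum of eigenvalues equals the trace of the matrix.
trace = 11 + 10 = 21

21


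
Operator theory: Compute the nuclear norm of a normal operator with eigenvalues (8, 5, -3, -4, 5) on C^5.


For a normal operator, singular values equal |eigenvalues|.
Trace norm = sum |lambda_i| = 8 + 5 + 3 + 4 + 5
= 25

25


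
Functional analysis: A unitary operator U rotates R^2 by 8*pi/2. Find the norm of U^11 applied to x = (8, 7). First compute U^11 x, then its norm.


U is a rotation by theta = 8*pi/2
U^11 = rotation by 11*theta = 88*pi/2 = 0*pi/2 (mod 2*pi)
cos(0*pi/2) = 1.0000, sin(0*pi/2) = 0.0000
U^11 x = (1.0000 * 8 - 0.0000 * 7, 0.0000 * 8 + 1.0000 * 7)
= (8.0000, 7.0000)
||U^11 x|| = sqrt(8.0000^2 + 7.0000^2) = sqrt(113.0000) = 10.6301

10.6301


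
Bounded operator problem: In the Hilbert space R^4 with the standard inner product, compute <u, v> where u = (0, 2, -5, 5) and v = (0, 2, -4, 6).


Computing the standard inner product <u, v> = sum u_i * v_i
= 0*0 + 2*2 + -5*-4 + 5*6
= 0 + 4 + 20 + 30
= 54

54


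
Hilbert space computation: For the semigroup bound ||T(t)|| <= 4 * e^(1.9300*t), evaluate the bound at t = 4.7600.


||T(4.7600)|| <= 4 * exp(1.9300 * 4.7600)
= 4 * exp(9.1868)
= 4 * 9767.3454
= 39069.3816

39069.3816


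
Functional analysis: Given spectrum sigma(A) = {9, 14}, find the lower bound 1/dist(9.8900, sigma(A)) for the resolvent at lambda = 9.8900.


dist(9.8900, {9, 14}) = min(|9.8900 - 9|, |9.8900 - 14|)
= min(0.8900, 4.1100) = 0.8900
Resolvent bound = 1/0.8900 = 1.1236

1.1236


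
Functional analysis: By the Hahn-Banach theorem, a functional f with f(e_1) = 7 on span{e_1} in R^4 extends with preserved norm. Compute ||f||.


The norm of f is given by ||f|| = sup_{||x||=1} |f(x)|.
On span{e_1}, ||e_1|| = 1, so ||f|| = |f(e_1)| / ||e_1||
= |7| / 1 = 7.0000

7.0000


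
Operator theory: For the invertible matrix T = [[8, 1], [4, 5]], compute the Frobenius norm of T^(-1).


det(T) = 8*5 - 1*4 = 36
T^(-1) = (1/36) * [[5, -1], [-4, 8]] = [[0.1389, -0.0278], [-0.1111, 0.2222]]
||T^(-1)||_F^2 = 0.1389^2 + (-0.0278)^2 + (-0.1111)^2 + 0.2222^2 = 0.0818
||T^(-1)||_F = sqrt(0.0818) = 0.2860

0.2860


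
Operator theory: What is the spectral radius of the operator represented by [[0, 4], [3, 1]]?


For a 2x2 matrix, eigenvalues satisfy lambda^2 - (trace)*lambda + det = 0
trace = 0 + 1 = 1
det = 0*1 - 4*3 = -12
discriminant = 1^2 - 4*(-12) = 49
spectral radius = max |eigenvalue| = 4.0000

4.0000


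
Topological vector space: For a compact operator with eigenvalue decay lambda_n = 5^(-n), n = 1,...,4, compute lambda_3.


The eigenvalue formula gives lambda_3 = 1/5^3
= 1/125
= 0.0080

0.0080


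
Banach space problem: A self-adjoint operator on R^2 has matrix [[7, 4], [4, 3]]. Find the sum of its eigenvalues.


For a self-adjoint (symmetric) matrix, the eigenvalues are real.
The sum of eigenvalues equals the trace of the matrix.
trace = 7 + 3 = 10

10


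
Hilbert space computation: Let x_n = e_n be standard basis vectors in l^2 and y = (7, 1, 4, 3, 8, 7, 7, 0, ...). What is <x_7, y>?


x_7 = e_7 is the standard basis vector with 1 in position 7.
<x_7, y> = y_7 = 7
As n -> infinity, <x_n, y> -> 0, confirming weak convergence of (x_n) to 0.

7


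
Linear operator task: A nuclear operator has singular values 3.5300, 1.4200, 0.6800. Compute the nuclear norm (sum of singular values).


The nuclear norm is the sum of all singular values.
||T||_1 = 3.5300 + 1.4200 + 0.6800
= 5.6300

5.6300


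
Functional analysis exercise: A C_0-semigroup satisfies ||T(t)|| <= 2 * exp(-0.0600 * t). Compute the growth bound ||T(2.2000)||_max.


||T(2.2000)|| <= 2 * exp(-0.0600 * 2.2000)
= 2 * exp(-0.1320)
= 2 * 0.8763
= 1.7527

1.7527


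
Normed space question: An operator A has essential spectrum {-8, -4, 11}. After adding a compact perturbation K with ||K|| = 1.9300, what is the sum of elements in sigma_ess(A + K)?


By Weyl's theorem, the essential spectrum is invariant under compact perturbations.
sigma_ess(A + K) = sigma_ess(A) = {-8, -4, 11}
Sum = -8 + -4 + 11 = -1

-1


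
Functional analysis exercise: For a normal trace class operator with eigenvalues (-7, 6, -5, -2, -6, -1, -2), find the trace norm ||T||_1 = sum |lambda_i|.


For a normal operator, singular values equal |eigenvalues|.
Trace norm = sum |lambda_i| = 7 + 6 + 5 + 2 + 6 + 1 + 2
= 29

29


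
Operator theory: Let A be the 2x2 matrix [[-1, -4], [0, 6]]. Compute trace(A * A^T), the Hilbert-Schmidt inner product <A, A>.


trace(A * A^T) = sum of squares of all entries
= (-1)^2 + (-4)^2 + 0^2 + 6^2
= 1 + 16 + 0 + 36
= 53

53


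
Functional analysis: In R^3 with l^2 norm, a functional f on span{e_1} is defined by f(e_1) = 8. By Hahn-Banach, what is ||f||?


The norm of f is given by ||f|| = sup_{||x||=1} |f(x)|.
On span{e_1}, ||e_1|| = 1, so ||f|| = |f(e_1)| / ||e_1||
= |8| / 1 = 8.0000

8.0000


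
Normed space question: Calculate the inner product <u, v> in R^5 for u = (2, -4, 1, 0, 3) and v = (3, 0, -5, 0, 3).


Computing the standard inner product <u, v> = sum u_i * v_i
= 2*3 + -4*0 + 1*-5 + 0*0 + 3*3
= 6 + 0 + -5 + 0 + 9
= 10

10


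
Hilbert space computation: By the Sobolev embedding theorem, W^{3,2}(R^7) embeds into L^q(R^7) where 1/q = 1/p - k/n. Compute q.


Using the Sobolev embedding formula: 1/q = 1/p - k/n
1/q = 1/2 - 3/7 = 1/14
q = 1/(1/14) = 14

14.0000


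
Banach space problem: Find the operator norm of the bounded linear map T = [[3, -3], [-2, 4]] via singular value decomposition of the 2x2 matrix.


A^T A = [[13, -17], [-17, 25]]
trace(A^T A) = 38, det(A^T A) = 36
discriminant = 38^2 - 4*36 = 1300
Largest eigenvalue of A^T A = (trace + sqrt(disc))/2 = 37.0278
||T|| = sqrt(37.0278) = 6.0850

6.0850


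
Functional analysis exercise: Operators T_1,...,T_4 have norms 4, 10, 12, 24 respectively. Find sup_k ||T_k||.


By the Uniform Boundedness Principle, the supremum of norms is finite.
sup_k ||T_k|| = max(4, 10, 12, 24) = 24

24


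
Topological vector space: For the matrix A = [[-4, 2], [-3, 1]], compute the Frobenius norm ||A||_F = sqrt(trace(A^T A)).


||A||_F^2 = sum a_ij^2
= (-4)^2 + 2^2 + (-3)^2 + 1^2
= 16 + 4 + 9 + 1 = 30
||A||_F = sqrt(30) = 5.4772

5.4772


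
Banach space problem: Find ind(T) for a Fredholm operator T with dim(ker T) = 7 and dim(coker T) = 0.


The Fredholm index is defined as ind(T) = dim(ker T) - dim(coker T)
= 7 - 0
= 7

7


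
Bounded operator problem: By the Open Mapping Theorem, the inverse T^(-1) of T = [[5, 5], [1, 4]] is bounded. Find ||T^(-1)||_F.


det(T) = 5*4 - 5*1 = 15
T^(-1) = (1/15) * [[4, -5], [-1, 5]] = [[0.2667, -0.3333], [-0.0667, 0.3333]]
||T^(-1)||_F^2 = 0.2667^2 + (-0.3333)^2 + (-0.0667)^2 + 0.3333^2 = 0.2978
||T^(-1)||_F = sqrt(0.2978) = 0.5457

0.5457


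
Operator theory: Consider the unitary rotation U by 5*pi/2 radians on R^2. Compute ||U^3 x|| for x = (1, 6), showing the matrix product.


U is a rotation by theta = 5*pi/2
U^3 = rotation by 3*theta = 15*pi/2 = 3*pi/2 (mod 2*pi)
cos(3*pi/2) = 0.0000, sin(3*pi/2) = -1.0000
U^3 x = (0.0000 * 1 - -1.0000 * 6, -1.0000 * 1 + 0.0000 * 6)
= (6.0000, -1.0000)
||U^3 x|| = sqrt(6.0000^2 + (-1.0000)^2) = sqrt(37.0000) = 6.0828

6.0828


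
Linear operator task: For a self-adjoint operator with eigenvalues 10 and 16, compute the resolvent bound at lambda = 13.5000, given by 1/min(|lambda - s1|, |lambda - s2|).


dist(13.5000, {10, 16}) = min(|13.5000 - 10|, |13.5000 - 16|)
= min(3.5000, 2.5000) = 2.5000
Resolvent bound = 1/2.5000 = 0.4000

0.4000


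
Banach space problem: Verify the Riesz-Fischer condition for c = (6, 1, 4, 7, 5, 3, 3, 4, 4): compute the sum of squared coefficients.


sum |c_n|^2 = 6^2 + 1^2 + 4^2 + 7^2 + 5^2 + 3^2 + 3^2 + 4^2 + 4^2
= 36 + 1 + 16 + 49 + 25 + 9 + 9 + 16 + 16
= 177

177


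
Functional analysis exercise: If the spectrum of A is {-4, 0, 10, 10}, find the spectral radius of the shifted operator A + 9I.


Spectrum of A + 9I = {5, 9, 19, 19}
Spectral radius = max |lambda| over the shifted spectrum
= max(5, 9, 19, 19) = 19

19


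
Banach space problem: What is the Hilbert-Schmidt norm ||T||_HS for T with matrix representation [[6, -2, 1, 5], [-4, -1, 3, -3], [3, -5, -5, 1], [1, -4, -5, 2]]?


The Hilbert-Schmidt norm is sqrt(sum of squares of all entries).
Sum of squares = 6^2 + (-2)^2 + 1^2 + 5^2 + (-4)^2 + (-1)^2 + 3^2 + (-3)^2 + 3^2 + (-5)^2 + (-5)^2 + 1^2 + 1^2 + (-4)^2 + (-5)^2 + 2^2
= 36 + 4 + 1 + 25 + 16 + 1 + 9 + 9 + 9 + 25 + 25 + 1 + 1 + 16 + 25 + 4 = 207
||T||_HS = sqrt(207) = 14.3875

14.3875


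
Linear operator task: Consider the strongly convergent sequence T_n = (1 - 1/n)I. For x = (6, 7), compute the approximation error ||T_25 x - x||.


T_25 x - x = (1 - 1/25)x - x = -x/25
||x|| = sqrt(85) = 9.2195
||T_25 x - x|| = ||x||/25 = 9.2195/25 = 0.3688

0.3688


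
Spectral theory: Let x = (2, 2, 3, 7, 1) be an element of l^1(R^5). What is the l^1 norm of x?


The l^1 norm equals the sum of absolute values of all components.
||x||_1 = 2 + 2 + 3 + 7 + 1
= 15

15.0000


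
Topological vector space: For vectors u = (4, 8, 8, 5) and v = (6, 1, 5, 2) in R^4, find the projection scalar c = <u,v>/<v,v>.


Computing <u,v> = 4*6 + 8*1 + 8*5 + 5*2 = 82
Computing <v,v> = 6^2 + 1^2 + 5^2 + 2^2 = 66
Projection coefficient = 82/66 = 1.2424

1.2424


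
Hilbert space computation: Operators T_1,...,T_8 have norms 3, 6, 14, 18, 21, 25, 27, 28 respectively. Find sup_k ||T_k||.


By the Uniform Boundedness Principle, the supremum of norms is finite.
sup_k ||T_k|| = max(3, 6, 14, 18, 21, 25, 27, 28) = 28

28


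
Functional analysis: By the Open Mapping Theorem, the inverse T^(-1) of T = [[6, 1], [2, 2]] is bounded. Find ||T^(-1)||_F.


det(T) = 6*2 - 1*2 = 10
T^(-1) = (1/10) * [[2, -1], [-2, 6]] = [[0.2000, -0.1000], [-0.2000, 0.6000]]
||T^(-1)||_F^2 = 0.2000^2 + (-0.1000)^2 + (-0.2000)^2 + 0.6000^2 = 0.4500
||T^(-1)||_F = sqrt(0.4500) = 0.6708

0.6708


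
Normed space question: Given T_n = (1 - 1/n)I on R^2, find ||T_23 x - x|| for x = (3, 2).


T_23 x - x = (1 - 1/23)x - x = -x/23
||x|| = sqrt(13) = 3.6056
||T_23 x - x|| = ||x||/23 = 3.6056/23 = 0.1568

0.1568


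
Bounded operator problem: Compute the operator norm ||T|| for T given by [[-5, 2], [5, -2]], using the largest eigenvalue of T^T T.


A^T A = [[50, -20], [-20, 8]]
trace(A^T A) = 58, det(A^T A) = 0
discriminant = 58^2 - 4*0 = 3364
Largest eigenvalue of A^T A = (trace + sqrt(disc))/2 = 58.0000
||T|| = sqrt(58.0000) = 7.6158

7.6158


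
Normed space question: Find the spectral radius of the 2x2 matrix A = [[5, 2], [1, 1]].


For a 2x2 matrix, eigenvalues satisfy lambda^2 - (trace)*lambda + det = 0
trace = 5 + 1 = 6
det = 5*1 - 2*1 = 3
discriminant = 6^2 - 4*(3) = 24
spectral radius = max |eigenvalue| = 5.4495

5.4495


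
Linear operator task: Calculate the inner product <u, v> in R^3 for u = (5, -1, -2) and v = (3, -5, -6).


Computing the standard inner product <u, v> = sum u_i * v_i
= 5*3 + -1*-5 + -2*-6
= 15 + 5 + 12
= 32

32


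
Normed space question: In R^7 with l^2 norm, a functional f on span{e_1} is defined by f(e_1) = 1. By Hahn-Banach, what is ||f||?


The norm of f is given by ||f|| = sup_{||x||=1} |f(x)|.
On span{e_1}, ||e_1|| = 1, so ||f|| = |f(e_1)| / ||e_1||
= |1| / 1 = 1.0000

1.0000


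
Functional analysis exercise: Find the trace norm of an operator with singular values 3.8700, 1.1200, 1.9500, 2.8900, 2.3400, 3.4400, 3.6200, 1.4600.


The nuclear norm is the sum of all singular values.
||T||_1 = 3.8700 + 1.1200 + 1.9500 + 2.8900 + 2.3400 + 3.4400 + 3.6200 + 1.4600
= 20.6900

20.6900


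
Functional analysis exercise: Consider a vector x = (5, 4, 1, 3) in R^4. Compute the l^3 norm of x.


The l^3 norm = (sum |x_i|^3)^(1/3)
Sum of 3th powers = 125 + 64 + 1 + 27 = 217
||x||_3 = (217)^(1/3) = 6.0092

6.0092


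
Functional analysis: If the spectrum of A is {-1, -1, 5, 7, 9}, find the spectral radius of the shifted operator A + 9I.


Spectrum of A + 9I = {8, 8, 14, 16, 18}
Spectral radius = max |lambda| over the shifted spectrum
= max(8, 8, 14, 16, 18) = 18

18


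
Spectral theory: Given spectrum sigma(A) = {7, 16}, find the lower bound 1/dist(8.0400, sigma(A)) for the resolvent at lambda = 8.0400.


dist(8.0400, {7, 16}) = min(|8.0400 - 7|, |8.0400 - 16|)
= min(1.0400, 7.9600) = 1.0400
Resolvent bound = 1/1.0400 = 0.9615

0.9615


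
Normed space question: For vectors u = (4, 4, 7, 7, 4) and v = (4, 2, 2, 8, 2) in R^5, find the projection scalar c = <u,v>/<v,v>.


Computing <u,v> = 4*4 + 4*2 + 7*2 + 7*8 + 4*2 = 102
Computing <v,v> = 4^2 + 2^2 + 2^2 + 8^2 + 2^2 = 92
Projection coefficient = 102/92 = 1.1087

1.1087


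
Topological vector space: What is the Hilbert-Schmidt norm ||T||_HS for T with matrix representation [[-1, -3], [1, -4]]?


The Hilbert-Schmidt norm is sqrt(sum of squares of all entries).
Sum of squares = (-1)^2 + (-3)^2 + 1^2 + (-4)^2
= 1 + 9 + 1 + 16 = 27
||T||_HS = sqrt(27) = 5.1962

5.1962


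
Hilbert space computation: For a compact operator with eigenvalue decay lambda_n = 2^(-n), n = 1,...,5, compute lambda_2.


The eigenvalue formula gives lambda_2 = 1/2^2
= 1/4
= 0.2500

0.2500


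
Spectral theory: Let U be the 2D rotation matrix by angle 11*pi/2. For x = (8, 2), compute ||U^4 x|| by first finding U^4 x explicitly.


U is a rotation by theta = 11*pi/2
U^4 = rotation by 4*theta = 44*pi/2 = 0*pi/2 (mod 2*pi)
cos(0*pi/2) = 1.0000, sin(0*pi/2) = 0.0000
U^4 x = (1.0000 * 8 - 0.0000 * 2, 0.0000 * 8 + 1.0000 * 2)
= (8.0000, 2.0000)
||U^4 x|| = sqrt(8.0000^2 + 2.0000^2) = sqrt(68.0000) = 8.2462

8.2462


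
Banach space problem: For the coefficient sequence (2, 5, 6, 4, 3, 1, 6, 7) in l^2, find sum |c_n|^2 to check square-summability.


sum |c_n|^2 = 2^2 + 5^2 + 6^2 + 4^2 + 3^2 + 1^2 + 6^2 + 7^2
= 4 + 25 + 36 + 16 + 9 + 1 + 36 + 49
= 176

176


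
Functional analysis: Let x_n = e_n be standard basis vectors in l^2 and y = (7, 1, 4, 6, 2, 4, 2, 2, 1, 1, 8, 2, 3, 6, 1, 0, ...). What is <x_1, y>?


x_1 = e_1 is the standard basis vector with 1 in position 1.
<x_1, y> = y_1 = 7
As n -> infinity, <x_n, y> -> 0, confirming weak convergence of (x_n) to 0.

7


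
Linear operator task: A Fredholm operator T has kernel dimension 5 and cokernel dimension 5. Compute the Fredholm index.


The Fredholm index is defined as ind(T) = dim(ker T) - dim(coker T)
= 5 - 5
= 0

0


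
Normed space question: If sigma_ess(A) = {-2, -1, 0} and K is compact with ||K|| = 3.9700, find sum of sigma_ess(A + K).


By Weyl's theorem, the essential spectrum is invariant under compact perturbations.
sigma_ess(A + K) = sigma_ess(A) = {-2, -1, 0}
Sum = -2 + -1 + 0 = -3

-3


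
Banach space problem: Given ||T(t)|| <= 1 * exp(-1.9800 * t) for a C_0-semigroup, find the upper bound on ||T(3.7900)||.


||T(3.7900)|| <= 1 * exp(-1.9800 * 3.7900)
= 1 * exp(-7.5042)
= 1 * 5.5077e-04
= 5.5077e-04

5.5077e-04


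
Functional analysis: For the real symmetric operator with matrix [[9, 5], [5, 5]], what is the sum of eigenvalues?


For a self-adjoint (symmetric) matrix, the eigenvalues are real.
The sum of eigenvalues equals the trace of the matrix.
trace = 9 + 5 = 14

14


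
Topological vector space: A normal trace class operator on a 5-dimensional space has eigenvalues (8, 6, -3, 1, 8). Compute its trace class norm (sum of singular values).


For a normal operator, singular values equal |eigenvalues|.
Trace norm = sum |lambda_i| = 8 + 6 + 3 + 1 + 8
= 26

26


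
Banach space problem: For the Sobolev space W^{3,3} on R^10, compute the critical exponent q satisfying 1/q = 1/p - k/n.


Using the Sobolev embedding formula: 1/q = 1/p - k/n
1/q = 1/3 - 3/10 = 1/30
q = 1/(1/30) = 30

30.0000


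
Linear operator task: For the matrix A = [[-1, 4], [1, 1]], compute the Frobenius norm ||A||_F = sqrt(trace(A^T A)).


||A||_F^2 = sum a_ij^2
= (-1)^2 + 4^2 + 1^2 + 1^2
= 1 + 16 + 1 + 1 = 19
||A||_F = sqrt(19) = 4.3589

4.3589


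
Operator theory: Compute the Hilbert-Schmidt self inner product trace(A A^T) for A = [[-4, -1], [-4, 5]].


trace(A * A^T) = sum of squares of all entries
= (-4)^2 + (-1)^2 + (-4)^2 + 5^2
= 16 + 1 + 16 + 25
= 58

58


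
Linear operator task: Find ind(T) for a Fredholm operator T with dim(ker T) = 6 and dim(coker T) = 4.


The Fredholm index is defined as ind(T) = dim(ker T) - dim(coker T)
= 6 - 4
= 2

2


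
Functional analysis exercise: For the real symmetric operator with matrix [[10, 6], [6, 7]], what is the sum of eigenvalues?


For a self-adjoint (symmetric) matrix, the eigenvalues are real.
The sum of eigenvalues equals the trace of the matrix.
trace = 10 + 7 = 17

17


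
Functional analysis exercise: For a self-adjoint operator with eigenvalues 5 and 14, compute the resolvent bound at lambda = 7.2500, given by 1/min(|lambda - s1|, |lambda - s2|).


dist(7.2500, {5, 14}) = min(|7.2500 - 5|, |7.2500 - 14|)
= min(2.2500, 6.7500) = 2.2500
Resolvent bound = 1/2.2500 = 0.4444

0.4444


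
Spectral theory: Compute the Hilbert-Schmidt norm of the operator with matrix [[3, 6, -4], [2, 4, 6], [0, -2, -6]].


The Hilbert-Schmidt norm is sqrt(sum of squares of all entries).
Sum of squares = 3^2 + 6^2 + (-4)^2 + 2^2 + 4^2 + 6^2 + 0^2 + (-2)^2 + (-6)^2
= 9 + 36 + 16 + 4 + 16 + 36 + 0 + 4 + 36 = 157
||T||_HS = sqrt(157) = 12.5300

12.5300


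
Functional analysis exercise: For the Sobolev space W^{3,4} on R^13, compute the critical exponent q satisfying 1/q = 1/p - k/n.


Using the Sobolev embedding formula: 1/q = 1/p - k/n
1/q = 1/4 - 3/13 = 1/52
q = 1/(1/52) = 52

52.0000


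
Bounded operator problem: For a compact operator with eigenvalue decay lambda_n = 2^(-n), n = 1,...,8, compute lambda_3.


The eigenvalue formula gives lambda_3 = 1/2^3
= 1/8
= 0.1250

0.1250


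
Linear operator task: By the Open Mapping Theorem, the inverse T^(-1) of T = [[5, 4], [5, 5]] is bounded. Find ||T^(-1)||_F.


det(T) = 5*5 - 4*5 = 5
T^(-1) = (1/5) * [[5, -4], [-5, 5]] = [[1.0000, -0.8000], [-1.0000, 1.0000]]
||T^(-1)||_F^2 = 1.0000^2 + (-0.8000)^2 + (-1.0000)^2 + 1.0000^2 = 3.6400
||T^(-1)||_F = sqrt(3.6400) = 1.9079

1.9079


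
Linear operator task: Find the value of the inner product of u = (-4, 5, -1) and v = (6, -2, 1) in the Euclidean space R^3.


Computing the standard inner product <u, v> = sum u_i * v_i
= -4*6 + 5*-2 + -1*1
= -24 + -10 + -1
= -35

-35


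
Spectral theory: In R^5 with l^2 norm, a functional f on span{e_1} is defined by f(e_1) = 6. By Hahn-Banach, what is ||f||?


The norm of f is given by ||f|| = sup_{||x||=1} |f(x)|.
On span{e_1}, ||e_1|| = 1, so ||f|| = |f(e_1)| / ||e_1||
= |6| / 1 = 6.0000

6.0000


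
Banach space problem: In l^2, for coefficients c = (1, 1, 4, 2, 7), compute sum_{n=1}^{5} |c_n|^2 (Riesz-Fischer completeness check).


sum |c_n|^2 = 1^2 + 1^2 + 4^2 + 2^2 + 7^2
= 1 + 1 + 16 + 4 + 49
= 71

71


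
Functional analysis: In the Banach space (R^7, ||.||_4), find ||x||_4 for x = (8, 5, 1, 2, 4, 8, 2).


The l^4 norm = (sum |x_i|^4)^(1/4)
Sum of 4th powers = 4096 + 625 + 1 + 16 + 256 + 4096 + 16 = 9106
||x||_4 = (9106)^(1/4) = 9.7686

9.7686


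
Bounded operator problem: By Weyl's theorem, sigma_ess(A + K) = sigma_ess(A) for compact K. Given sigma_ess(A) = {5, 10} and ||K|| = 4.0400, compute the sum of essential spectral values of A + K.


By Weyl's theorem, the essential spectrum is invariant under compact perturbations.
sigma_ess(A + K) = sigma_ess(A) = {5, 10}
Sum = 5 + 10 = 15

15


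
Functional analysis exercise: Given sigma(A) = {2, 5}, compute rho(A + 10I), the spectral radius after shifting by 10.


Spectrum of A + 10I = {12, 15}
Spectral radius = max |lambda| over the shifted spectrum
= max(12, 15) = 15

15


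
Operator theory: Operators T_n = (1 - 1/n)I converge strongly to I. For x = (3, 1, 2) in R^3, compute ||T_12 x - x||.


T_12 x - x = (1 - 1/12)x - x = -x/12
||x|| = sqrt(14) = 3.7417
||T_12 x - x|| = ||x||/12 = 3.7417/12 = 0.3118

0.3118


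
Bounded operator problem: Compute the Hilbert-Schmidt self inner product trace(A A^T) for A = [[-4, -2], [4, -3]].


trace(A * A^T) = sum of squares of all entries
= (-4)^2 + (-2)^2 + 4^2 + (-3)^2
= 16 + 4 + 16 + 9
= 45

45


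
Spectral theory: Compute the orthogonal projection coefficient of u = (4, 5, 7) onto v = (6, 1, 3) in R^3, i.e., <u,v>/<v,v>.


Computing <u,v> = 4*6 + 5*1 + 7*3 = 50
Computing <v,v> = 6^2 + 1^2 + 3^2 = 46
Projection coefficient = 50/46 = 1.0870

1.0870


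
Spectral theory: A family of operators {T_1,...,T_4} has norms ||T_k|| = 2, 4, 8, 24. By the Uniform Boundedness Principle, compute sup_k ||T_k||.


By the Uniform Boundedness Principle, the supremum of norms is finite.
sup_k ||T_k|| = max(2, 4, 8, 24) = 24

24


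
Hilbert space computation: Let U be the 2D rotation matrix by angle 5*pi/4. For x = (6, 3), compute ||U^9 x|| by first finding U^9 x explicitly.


U is a rotation by theta = 5*pi/4
U^9 = rotation by 9*theta = 45*pi/4 = 5*pi/4 (mod 2*pi)
cos(5*pi/4) = -0.7071, sin(5*pi/4) = -0.7071
U^9 x = (-0.7071 * 6 - -0.7071 * 3, -0.7071 * 6 + -0.7071 * 3)
= (-2.1213, -6.3640)
||U^9 x|| = sqrt((-2.1213)^2 + (-6.3640)^2) = sqrt(45.0000) = 6.7082

6.7082


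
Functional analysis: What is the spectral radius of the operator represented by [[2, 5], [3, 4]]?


For a 2x2 matrix, eigenvalues satisfy lambda^2 - (trace)*lambda + det = 0
trace = 2 + 4 = 6
det = 2*4 - 5*3 = -7
discriminant = 6^2 - 4*(-7) = 64
spectral radius = max |eigenvalue| = 7.0000

7.0000


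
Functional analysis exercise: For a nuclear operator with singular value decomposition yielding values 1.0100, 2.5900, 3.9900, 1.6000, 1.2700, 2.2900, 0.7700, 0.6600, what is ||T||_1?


The nuclear norm is the sum of all singular values.
||T||_1 = 1.0100 + 2.5900 + 3.9900 + 1.6000 + 1.2700 + 2.2900 + 0.7700 + 0.6600
= 14.1800

14.1800


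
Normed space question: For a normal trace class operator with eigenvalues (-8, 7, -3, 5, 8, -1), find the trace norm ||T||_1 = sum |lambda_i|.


For a normal operator, singular values equal |eigenvalues|.
Trace norm = sum |lambda_i| = 8 + 7 + 3 + 5 + 8 + 1
= 32

32


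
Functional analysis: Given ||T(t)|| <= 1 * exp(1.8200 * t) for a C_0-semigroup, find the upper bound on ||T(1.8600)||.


||T(1.8600)|| <= 1 * exp(1.8200 * 1.8600)
= 1 * exp(3.3852)
= 1 * 29.5239
= 29.5239

29.5239


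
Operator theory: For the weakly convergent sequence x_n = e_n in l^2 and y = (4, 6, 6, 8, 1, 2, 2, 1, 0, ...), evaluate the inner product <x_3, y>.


x_3 = e_3 is the standard basis vector with 1 in position 3.
<x_3, y> = y_3 = 6
As n -> infinity, <x_n, y> -> 0, confirming weak convergence of (x_n) to 0.

6


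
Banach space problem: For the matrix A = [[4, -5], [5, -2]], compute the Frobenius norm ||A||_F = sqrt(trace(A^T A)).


||A||_F^2 = sum a_ij^2
= 4^2 + (-5)^2 + 5^2 + (-2)^2
= 16 + 25 + 25 + 4 = 70
||A||_F = sqrt(70) = 8.3666

8.3666


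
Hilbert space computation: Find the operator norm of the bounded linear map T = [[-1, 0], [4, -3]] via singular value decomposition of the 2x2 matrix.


A^T A = [[17, -12], [-12, 9]]
trace(A^T A) = 26, det(A^T A) = 9
discriminant = 26^2 - 4*9 = 640
Largest eigenvalue of A^T A = (trace + sqrt(disc))/2 = 25.6491
||T|| = sqrt(25.6491) = 5.0645

5.0645


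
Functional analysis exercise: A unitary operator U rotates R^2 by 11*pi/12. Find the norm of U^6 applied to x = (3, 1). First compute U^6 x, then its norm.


U is a rotation by theta = 11*pi/12
U^6 = rotation by 6*theta = 66*pi/12 = 18*pi/12 (mod 2*pi)
cos(18*pi/12) = 0.0000, sin(18*pi/12) = -1.0000
U^6 x = (0.0000 * 3 - -1.0000 * 1, -1.0000 * 3 + 0.0000 * 1)
= (1.0000, -3.0000)
||U^6 x|| = sqrt(1.0000^2 + (-3.0000)^2) = sqrt(10.0000) = 3.1623

3.1623


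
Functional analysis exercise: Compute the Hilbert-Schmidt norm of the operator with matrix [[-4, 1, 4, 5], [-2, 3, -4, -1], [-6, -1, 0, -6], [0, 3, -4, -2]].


The Hilbert-Schmidt norm is sqrt(sum of squares of all entries).
Sum of squares = (-4)^2 + 1^2 + 4^2 + 5^2 + (-2)^2 + 3^2 + (-4)^2 + (-1)^2 + (-6)^2 + (-1)^2 + 0^2 + (-6)^2 + 0^2 + 3^2 + (-4)^2 + (-2)^2
= 16 + 1 + 16 + 25 + 4 + 9 + 16 + 1 + 36 + 1 + 0 + 36 + 0 + 9 + 16 + 4 = 190
||T||_HS = sqrt(190) = 13.7840

13.7840


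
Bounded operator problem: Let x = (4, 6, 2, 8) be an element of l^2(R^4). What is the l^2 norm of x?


The l^2 norm = (sum |x_i|^2)^(1/2)
Sum of 2th powers = 16 + 36 + 4 + 64 = 120
||x||_2 = (120)^(1/2) = 10.9545

10.9545


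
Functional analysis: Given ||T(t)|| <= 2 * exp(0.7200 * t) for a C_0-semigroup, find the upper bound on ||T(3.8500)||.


||T(3.8500)|| <= 2 * exp(0.7200 * 3.8500)
= 2 * exp(2.7720)
= 2 * 15.9906
= 31.9812

31.9812


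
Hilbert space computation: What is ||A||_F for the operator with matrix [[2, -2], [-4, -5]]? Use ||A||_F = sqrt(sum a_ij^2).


||A||_F^2 = sum a_ij^2
= 2^2 + (-2)^2 + (-4)^2 + (-5)^2
= 4 + 4 + 16 + 25 = 49
||A||_F = sqrt(49) = 7.0000

7.0000


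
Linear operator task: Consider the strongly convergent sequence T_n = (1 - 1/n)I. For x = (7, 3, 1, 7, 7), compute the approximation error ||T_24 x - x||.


T_24 x - x = (1 - 1/24)x - x = -x/24
||x|| = sqrt(157) = 12.5300
||T_24 x - x|| = ||x||/24 = 12.5300/24 = 0.5221

0.5221


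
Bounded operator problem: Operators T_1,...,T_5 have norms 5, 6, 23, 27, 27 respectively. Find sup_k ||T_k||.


By the Uniform Boundedness Principle, the supremum of norms is finite.
sup_k ||T_k|| = max(5, 6, 23, 27, 27) = 27

27


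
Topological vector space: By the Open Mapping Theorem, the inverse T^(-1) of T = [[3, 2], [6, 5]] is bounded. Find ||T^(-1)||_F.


det(T) = 3*5 - 2*6 = 3
T^(-1) = (1/3) * [[5, -2], [-6, 3]] = [[1.6667, -0.6667], [-2.0000, 1.0000]]
||T^(-1)||_F^2 = 1.6667^2 + (-0.6667)^2 + (-2.0000)^2 + 1.0000^2 = 8.2222
||T^(-1)||_F = sqrt(8.2222) = 2.8674

2.8674


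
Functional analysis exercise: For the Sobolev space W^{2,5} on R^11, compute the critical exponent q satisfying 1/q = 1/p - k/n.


Using the Sobolev embedding formula: 1/q = 1/p - k/n
1/q = 1/5 - 2/11 = 1/55
q = 1/(1/55) = 55

55.0000


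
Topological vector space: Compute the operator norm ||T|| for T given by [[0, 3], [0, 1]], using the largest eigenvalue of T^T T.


A^T A = [[0, 0], [0, 10]]
trace(A^T A) = 10, det(A^T A) = 0
discriminant = 10^2 - 4*0 = 100
Largest eigenvalue of A^T A = (trace + sqrt(disc))/2 = 10.0000
||T|| = sqrt(10.0000) = 3.1623

3.1623


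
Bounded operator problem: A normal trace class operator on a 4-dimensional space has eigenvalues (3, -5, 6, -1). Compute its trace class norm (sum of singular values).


For a normal operator, singular values equal |eigenvalues|.
Trace norm = sum |lambda_i| = 3 + 5 + 6 + 1
= 15

15


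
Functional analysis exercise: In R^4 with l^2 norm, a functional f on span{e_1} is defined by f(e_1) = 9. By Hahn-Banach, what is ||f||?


The norm of f is given by ||f|| = sup_{||x||=1} |f(x)|.
On span{e_1}, ||e_1|| = 1, so ||f|| = |f(e_1)| / ||e_1||
= |9| / 1 = 9.0000

9.0000


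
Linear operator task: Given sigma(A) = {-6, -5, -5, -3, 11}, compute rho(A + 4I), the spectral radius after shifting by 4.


Spectrum of A + 4I = {-2, -1, -1, 1, 15}
Spectral radius = max |lambda| over the shifted spectrum
= max(2, 1, 1, 1, 15) = 15

15


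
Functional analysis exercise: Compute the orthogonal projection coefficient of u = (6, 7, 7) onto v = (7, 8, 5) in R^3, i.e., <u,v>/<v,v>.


Computing <u,v> = 6*7 + 7*8 + 7*5 = 133
Computing <v,v> = 7^2 + 8^2 + 5^2 = 138
Projection coefficient = 133/138 = 0.9638

0.9638


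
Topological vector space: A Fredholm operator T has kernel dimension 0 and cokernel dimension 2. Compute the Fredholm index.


The Fredholm index is defined as ind(T) = dim(ker T) - dim(coker T)
= 0 - 2
= -2

-2


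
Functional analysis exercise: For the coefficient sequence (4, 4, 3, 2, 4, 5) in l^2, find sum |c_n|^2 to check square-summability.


sum |c_n|^2 = 4^2 + 4^2 + 3^2 + 2^2 + 4^2 + 5^2
= 16 + 16 + 9 + 4 + 16 + 25
= 86

86


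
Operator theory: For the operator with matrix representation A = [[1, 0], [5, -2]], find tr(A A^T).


trace(A * A^T) = sum of squares of all entries
= 1^2 + 0^2 + 5^2 + (-2)^2
= 1 + 0 + 25 + 4
= 30

30


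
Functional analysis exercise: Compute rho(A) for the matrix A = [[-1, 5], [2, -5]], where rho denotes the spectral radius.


For a 2x2 matrix, eigenvalues satisfy lambda^2 - (trace)*lambda + det = 0
trace = -1 + -5 = -6
det = -1*-5 - 5*2 = -5
discriminant = (-6)^2 - 4*(-5) = 56
spectral radius = max |eigenvalue| = 6.7417

6.7417


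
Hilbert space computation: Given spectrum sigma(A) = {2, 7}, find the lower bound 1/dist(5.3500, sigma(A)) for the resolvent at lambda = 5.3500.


dist(5.3500, {2, 7}) = min(|5.3500 - 2|, |5.3500 - 7|)
= min(3.3500, 1.6500) = 1.6500
Resolvent bound = 1/1.6500 = 0.6061

0.6061


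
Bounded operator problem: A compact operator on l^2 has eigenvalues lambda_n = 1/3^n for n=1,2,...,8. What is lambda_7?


The eigenvalue formula gives lambda_7 = 1/3^7
= 1/2187
= 4.5725e-04

4.5725e-04


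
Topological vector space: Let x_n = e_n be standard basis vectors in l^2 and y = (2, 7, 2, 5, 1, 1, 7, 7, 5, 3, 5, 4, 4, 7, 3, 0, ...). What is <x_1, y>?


x_1 = e_1 is the standard basis vector with 1 in position 1.
<x_1, y> = y_1 = 2
As n -> infinity, <x_n, y> -> 0, confirming weak convergence of (x_n) to 0.

2


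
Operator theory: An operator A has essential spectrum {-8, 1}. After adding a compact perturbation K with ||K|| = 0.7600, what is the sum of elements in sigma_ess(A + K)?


By Weyl's theorem, the essential spectrum is invariant under compact perturbations.
sigma_ess(A + K) = sigma_ess(A) = {-8, 1}
Sum = -8 + 1 = -7

-7


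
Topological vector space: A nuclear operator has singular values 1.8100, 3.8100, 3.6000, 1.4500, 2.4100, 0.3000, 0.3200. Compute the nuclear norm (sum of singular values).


The nuclear norm is the sum of all singular values.
||T||_1 = 1.8100 + 3.8100 + 3.6000 + 1.4500 + 2.4100 + 0.3000 + 0.3200
= 13.7000

13.7000


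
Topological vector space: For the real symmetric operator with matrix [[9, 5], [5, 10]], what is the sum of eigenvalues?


For a self-adjoint (symmetric) matrix, the eigenvalues are real.
The sum of eigenvalues equals the trace of the matrix.
trace = 9 + 10 = 19

19


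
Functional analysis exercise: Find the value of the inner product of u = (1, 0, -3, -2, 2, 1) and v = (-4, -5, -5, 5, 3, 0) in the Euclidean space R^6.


Computing the standard inner product <u, v> = sum u_i * v_i
= 1*-4 + 0*-5 + -3*-5 + -2*5 + 2*3 + 1*0
= -4 + 0 + 15 + -10 + 6 + 0
= 7

7


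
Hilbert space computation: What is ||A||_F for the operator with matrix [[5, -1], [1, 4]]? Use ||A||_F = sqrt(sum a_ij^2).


||A||_F^2 = sum a_ij^2
= 5^2 + (-1)^2 + 1^2 + 4^2
= 25 + 1 + 1 + 16 = 43
||A||_F = sqrt(43) = 6.5574

6.5574


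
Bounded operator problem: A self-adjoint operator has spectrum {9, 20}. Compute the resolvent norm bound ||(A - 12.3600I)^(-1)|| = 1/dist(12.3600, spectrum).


dist(12.3600, {9, 20}) = min(|12.3600 - 9|, |12.3600 - 20|)
= min(3.3600, 7.6400) = 3.3600
Resolvent bound = 1/3.3600 = 0.2976

0.2976


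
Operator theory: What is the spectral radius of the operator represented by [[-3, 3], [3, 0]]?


For a 2x2 matrix, eigenvalues satisfy lambda^2 - (trace)*lambda + det = 0
trace = -3 + 0 = -3
det = -3*0 - 3*3 = -9
discriminant = (-3)^2 - 4*(-9) = 45
spectral radius = max |eigenvalue| = 4.8541

4.8541


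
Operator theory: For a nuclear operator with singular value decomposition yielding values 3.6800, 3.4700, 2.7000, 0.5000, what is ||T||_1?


The nuclear norm is the sum of all singular values.
||T||_1 = 3.6800 + 3.4700 + 2.7000 + 0.5000
= 10.3500

10.3500


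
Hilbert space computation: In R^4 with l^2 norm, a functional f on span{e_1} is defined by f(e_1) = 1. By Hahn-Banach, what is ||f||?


The norm of f is given by ||f|| = sup_{||x||=1} |f(x)|.
On span{e_1}, ||e_1|| = 1, so ||f|| = |f(e_1)| / ||e_1||
= |1| / 1 = 1.0000

1.0000


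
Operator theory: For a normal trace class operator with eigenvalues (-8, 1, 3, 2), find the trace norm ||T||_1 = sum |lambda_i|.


For a normal operator, singular values equal |eigenvalues|.
Trace norm = sum |lambda_i| = 8 + 1 + 3 + 2
= 14

14


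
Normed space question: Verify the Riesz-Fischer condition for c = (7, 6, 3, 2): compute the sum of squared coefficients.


sum |c_n|^2 = 7^2 + 6^2 + 3^2 + 2^2
= 49 + 36 + 9 + 4
= 98

98


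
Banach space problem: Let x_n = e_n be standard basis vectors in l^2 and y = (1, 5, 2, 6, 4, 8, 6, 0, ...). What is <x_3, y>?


x_3 = e_3 is the standard basis vector with 1 in position 3.
<x_3, y> = y_3 = 2
As n -> infinity, <x_n, y> -> 0, confirming weak convergence of (x_n) to 0.

2


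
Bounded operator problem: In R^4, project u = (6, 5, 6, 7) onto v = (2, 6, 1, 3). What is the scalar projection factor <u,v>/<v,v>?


Computing <u,v> = 6*2 + 5*6 + 6*1 + 7*3 = 69
Computing <v,v> = 2^2 + 6^2 + 1^2 + 3^2 = 50
Projection coefficient = 69/50 = 1.3800

1.3800


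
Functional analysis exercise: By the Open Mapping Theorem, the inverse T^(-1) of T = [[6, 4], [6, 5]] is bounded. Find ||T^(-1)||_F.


det(T) = 6*5 - 4*6 = 6
T^(-1) = (1/6) * [[5, -4], [-6, 6]] = [[0.8333, -0.6667], [-1.0000, 1.0000]]
||T^(-1)||_F^2 = 0.8333^2 + (-0.6667)^2 + (-1.0000)^2 + 1.0000^2 = 3.1389
||T^(-1)||_F = sqrt(3.1389) = 1.7717

1.7717


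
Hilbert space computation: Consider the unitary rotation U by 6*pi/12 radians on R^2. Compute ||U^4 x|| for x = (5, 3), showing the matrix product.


U is a rotation by theta = 6*pi/12
U^4 = rotation by 4*theta = 24*pi/12 = 0*pi/12 (mod 2*pi)
cos(0*pi/12) = 1.0000, sin(0*pi/12) = 0.0000
U^4 x = (1.0000 * 5 - 0.0000 * 3, 0.0000 * 5 + 1.0000 * 3)
= (5.0000, 3.0000)
||U^4 x|| = sqrt(5.0000^2 + 3.0000^2) = sqrt(34.0000) = 5.8310

5.8310


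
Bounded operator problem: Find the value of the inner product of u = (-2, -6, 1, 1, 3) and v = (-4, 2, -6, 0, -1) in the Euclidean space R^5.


Computing the standard inner product <u, v> = sum u_i * v_i
= -2*-4 + -6*2 + 1*-6 + 1*0 + 3*-1
= 8 + -12 + -6 + 0 + -3
= -13

-13
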